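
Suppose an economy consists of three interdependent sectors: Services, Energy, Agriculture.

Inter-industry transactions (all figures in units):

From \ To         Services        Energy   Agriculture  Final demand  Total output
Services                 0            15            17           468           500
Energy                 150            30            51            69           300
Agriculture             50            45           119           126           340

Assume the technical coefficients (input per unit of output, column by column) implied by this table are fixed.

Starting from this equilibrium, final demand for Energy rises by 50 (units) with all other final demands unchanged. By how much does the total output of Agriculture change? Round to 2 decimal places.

Δx_A = 14.21

Technical coefficients a_ij = z_ij / X_j:
  a_SS = 0/500 = 0.00, a_ES = 150/500 = 0.30, a_AS = 50/500 = 0.10
  a_SE = 15/300 = 0.05, a_EE = 30/300 = 0.10, a_AE = 45/300 = 0.15
  a_SA = 17/340 = 0.05, a_EA = 51/340 = 0.15, a_AA = 119/340 = 0.35
I − A =
  [   1.00    -0.05    -0.05]
  [  -0.30     0.90    -0.15]
  [  -0.10    -0.15     0.65]
Cofactors of I−A, C_ij = (−1)^(i+j)·(minor ij) (rows/columns in the sector order above):
  C_11 = (0.90)(0.65) − (-0.15)(-0.15) = 0.5625
  C_12 = −[(-0.30)(0.65) − (-0.15)(-0.10)] = 0.2100
  C_13 = (-0.30)(-0.15) − (0.90)(-0.10) = 0.1350
  C_21 = −[(-0.05)(0.65) − (-0.05)(-0.15)] = 0.0400
  C_22 = (1.00)(0.65) − (-0.05)(-0.10) = 0.6450
  C_23 = −[(1.00)(-0.15) − (-0.05)(-0.10)] = 0.1550
  C_31 = (-0.05)(-0.15) − (-0.05)(0.90) = 0.0525
  C_32 = −[(1.00)(-0.15) − (-0.05)(-0.30)] = 0.1650
  C_33 = (1.00)(0.90) − (-0.05)(-0.30) = 0.8850
det(I−A) = Σ_j (I−A)_1j·C_1j = (1.00)(0.5625) + (-0.05)(0.2100) + (-0.05)(0.1350) = 0.54525
adj(I−A) = Cᵀ =
  [ 0.5625   0.0400   0.0525]
  [ 0.2100   0.6450   0.1650]
  [ 0.1350   0.1550   0.8850]
(I − A)⁻¹ = adj(I−A) / det(I−A) ≈
  [   1.0316     0.0734     0.0963]
  [   0.3851     1.1829     0.3026]
  [   0.2476     0.2843     1.6231]
Δx = (I − A)⁻¹ Δd with Δd having +50 in the Energy component and 0 elsewhere.
So Δx_A = L_AE · (+50), where L_AE = adj(I−A)_AE / det(I−A) = 0.1550 / 0.54525.
Δx_A = 0.1550 × (+50) / 0.54525 = 7.75 / 0.54525 ≈ 14.21.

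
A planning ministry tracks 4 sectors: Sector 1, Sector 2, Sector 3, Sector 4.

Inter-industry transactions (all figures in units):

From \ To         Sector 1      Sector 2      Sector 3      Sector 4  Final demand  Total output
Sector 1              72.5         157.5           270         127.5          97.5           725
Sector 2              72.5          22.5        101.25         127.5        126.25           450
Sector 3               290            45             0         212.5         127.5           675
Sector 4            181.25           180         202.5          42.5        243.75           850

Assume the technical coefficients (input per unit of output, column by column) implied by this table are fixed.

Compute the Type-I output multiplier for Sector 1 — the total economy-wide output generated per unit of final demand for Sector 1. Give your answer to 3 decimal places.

Technical coefficients a_ij = z_ij / X_j:
  a_11 = 72.5/725 = 0.10, a_21 = 72.5/725 = 0.10, a_31 = 290/725 = 0.40, a_41 = 181.25/725 = 0.25
  a_12 = 157.5/450 = 0.35, a_22 = 22.5/450 = 0.05, a_32 = 45/450 = 0.10, a_42 = 180/450 = 0.40
  a_13 = 270/675 = 0.40, a_23 = 101.25/675 = 0.15, a_33 = 0/675 = 0.00, a_43 = 202.5/675 = 0.30
  a_14 = 127.5/850 = 0.15, a_24 = 127.5/850 = 0.15, a_34 = 212.5/850 = 0.25, a_44 = 42.5/850 = 0.05
I − A =
  [   0.90    -0.35    -0.40    -0.15]
  [  -0.10     0.95    -0.15    -0.15]
  [  -0.40    -0.10     1.00    -0.25]
  [  -0.25    -0.40    -0.30     0.95]
Compute the cofactors C_ij = (−1)^(i+j)·(3×3 minor ij) of I−A; the adjugate is their transpose:
adj(I−A) = Cᵀ =
  [ 0.737500   0.448750   0.454375   0.306875]
  [ 0.209375   0.555000   0.220625   0.178750]
  [ 0.419625   0.350625   0.670250   0.298000]
  [ 0.414750   0.462500   0.424125   0.629500]
det(I−A) = Σ_j (I−A)_1j·C_1j = (0.90)(0.737500) + (-0.35)(0.209375) + (-0.40)(0.419625) + (-0.15)(0.414750) = 0.36040625
(I − A)⁻¹ = adj(I−A) / det(I−A) ≈
  [   2.0463     1.2451     1.2607     0.8515]
  [   0.5809     1.5399     0.6122     0.4960]
  [   1.1643     0.9729     1.8597     0.8268]
  [   1.1508     1.2833     1.1768     1.7466]
The output multiplier for sector j is the column-j sum of the Leontief inverse (I − A)⁻¹ = adj(I−A) / det(I−A).
Column 1 of adj(I−A): (0.737500, 0.209375, 0.419625, 0.414750); det(I−A) = 0.36040625.
m_1 = (0.737500 + 0.209375 + 0.419625 + 0.414750) / 0.36040625 = 1.78125 / 0.36040625 ≈ 4.942.

m_1 = 4.942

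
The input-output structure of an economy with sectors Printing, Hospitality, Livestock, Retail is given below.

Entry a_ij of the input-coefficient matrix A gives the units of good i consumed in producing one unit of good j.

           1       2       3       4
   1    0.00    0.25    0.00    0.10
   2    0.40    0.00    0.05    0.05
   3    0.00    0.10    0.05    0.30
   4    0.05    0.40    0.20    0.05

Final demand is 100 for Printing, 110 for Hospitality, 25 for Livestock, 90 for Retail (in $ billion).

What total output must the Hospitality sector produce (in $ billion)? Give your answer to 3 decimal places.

x_2 = 193.828

I − A =
  [   1.00    -0.25     0.00    -0.10]
  [  -0.40     1.00    -0.05    -0.05]
  [   0.00    -0.10     0.95    -0.30]
  [  -0.05    -0.40    -0.20     0.95]
Compute the cofactors C_ij = (−1)^(i+j)·(3×3 minor ij) of I−A; the adjugate is their transpose:
adj(I−A) = Cᵀ =
  [ 0.811750   0.250625   0.036375   0.110125]
  [ 0.340125   0.837750   0.065250   0.100500]
  [ 0.101250   0.218250   0.813375   0.279000]
  [ 0.207250   0.411875   0.200625   0.850000]
det(I−A) = Σ_j (I−A)_1j·C_1j = (1.00)(0.811750) + (-0.25)(0.340125) + (0.00)(0.101250) + (-0.10)(0.207250) = 0.70599375
(I − A)⁻¹ = adj(I−A) / det(I−A) ≈
  [   1.1498     0.3550     0.0515     0.1560]
  [   0.4818     1.1866     0.0924     0.1424]
  [   0.1434     0.3091     1.1521     0.3952]
  [   0.2936     0.5834     0.2842     1.2040]
x = (I − A)⁻¹ d = adj(I−A)·d / det(I−A), with det(I−A) = 0.70599375:
  x_1 = (0.811750·100 + 0.250625·110 + 0.036375·25 + 0.110125·90) / 0.70599375 = 119.564375 / 0.70599375 ≈ 169.356
  x_2 = (0.340125·100 + 0.837750·110 + 0.065250·25 + 0.100500·90) / 0.70599375 = 136.84125 / 0.70599375 ≈ 193.828
  x_3 = (0.101250·100 + 0.218250·110 + 0.813375·25 + 0.279000·90) / 0.70599375 = 79.576875 / 0.70599375 ≈ 112.716
  x_4 = (0.207250·100 + 0.411875·110 + 0.200625·25 + 0.850000·90) / 0.70599375 = 147.546875 / 0.70599375 ≈ 208.992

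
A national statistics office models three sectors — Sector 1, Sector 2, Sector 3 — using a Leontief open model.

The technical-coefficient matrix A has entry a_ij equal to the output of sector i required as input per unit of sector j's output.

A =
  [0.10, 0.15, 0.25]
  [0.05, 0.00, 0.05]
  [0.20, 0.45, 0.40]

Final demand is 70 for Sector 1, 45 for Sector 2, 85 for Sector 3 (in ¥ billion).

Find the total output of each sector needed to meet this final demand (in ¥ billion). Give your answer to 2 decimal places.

x_1 = 155.91, x_2 = 64.91, x_3 = 242.32

I − A =
  [   0.90    -0.15    -0.25]
  [  -0.05     1.00    -0.05]
  [  -0.20    -0.45     0.60]
Cofactors of I−A, C_ij = (−1)^(i+j)·(minor ij) (rows/columns in the sector order above):
  C_11 = (1.00)(0.60) − (-0.05)(-0.45) = 0.5775
  C_12 = −[(-0.05)(0.60) − (-0.05)(-0.20)] = 0.0400
  C_13 = (-0.05)(-0.45) − (1.00)(-0.20) = 0.2225
  C_21 = −[(-0.15)(0.60) − (-0.25)(-0.45)] = 0.2025
  C_22 = (0.90)(0.60) − (-0.25)(-0.20) = 0.4900
  C_23 = −[(0.90)(-0.45) − (-0.15)(-0.20)] = 0.4350
  C_31 = (-0.15)(-0.05) − (-0.25)(1.00) = 0.2575
  C_32 = −[(0.90)(-0.05) − (-0.25)(-0.05)] = 0.0575
  C_33 = (0.90)(1.00) − (-0.15)(-0.05) = 0.8925
det(I−A) = Σ_j (I−A)_1j·C_1j = (0.90)(0.5775) + (-0.15)(0.0400) + (-0.25)(0.2225) = 0.458125
adj(I−A) = Cᵀ =
  [ 0.5775   0.2025   0.2575]
  [ 0.0400   0.4900   0.0575]
  [ 0.2225   0.4350   0.8925]
(I − A)⁻¹ = adj(I−A) / det(I−A) ≈
  [   1.2606     0.4420     0.5621]
  [   0.0873     1.0696     0.1255]
  [   0.4857     0.9495     1.9482]
x = (I − A)⁻¹ d = adj(I−A)·d / det(I−A), with det(I−A) = 0.458125:
  x_1 = (0.5775·70 + 0.2025·45 + 0.2575·85) / 0.458125 = 71.425 / 0.458125 ≈ 155.91
  x_2 = (0.0400·70 + 0.4900·45 + 0.0575·85) / 0.458125 = 29.7375 / 0.458125 ≈ 64.91
  x_3 = (0.2225·70 + 0.4350·45 + 0.8925·85) / 0.458125 = 111.0125 / 0.458125 ≈ 242.32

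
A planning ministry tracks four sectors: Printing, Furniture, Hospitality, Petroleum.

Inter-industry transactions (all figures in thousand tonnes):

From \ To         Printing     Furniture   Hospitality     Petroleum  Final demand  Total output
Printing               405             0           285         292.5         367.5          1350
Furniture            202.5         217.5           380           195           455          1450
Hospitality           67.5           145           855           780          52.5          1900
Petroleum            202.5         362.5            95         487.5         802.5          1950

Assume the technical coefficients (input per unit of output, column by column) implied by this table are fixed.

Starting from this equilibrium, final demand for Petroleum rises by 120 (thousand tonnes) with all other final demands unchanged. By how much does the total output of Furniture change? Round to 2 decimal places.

Δx_2 = 82.96

Technical coefficients a_ij = z_ij / X_j:
  a_11 = 405/1350 = 0.30, a_21 = 202.5/1350 = 0.15, a_31 = 67.5/1350 = 0.05, a_41 = 202.5/1350 = 0.15
  a_12 = 0/1450 = 0.00, a_22 = 217.5/1450 = 0.15, a_32 = 145/1450 = 0.10, a_42 = 362.5/1450 = 0.25
  a_13 = 285/1900 = 0.15, a_23 = 380/1900 = 0.20, a_33 = 855/1900 = 0.45, a_43 = 95/1900 = 0.05
  a_14 = 292.5/1950 = 0.15, a_24 = 195/1950 = 0.10, a_34 = 780/1950 = 0.40, a_44 = 487.5/1950 = 0.25
I − A =
  [   0.70     0.00    -0.15    -0.15]
  [  -0.15     0.85    -0.20    -0.10]
  [  -0.05    -0.10     0.55    -0.40]
  [  -0.15    -0.25    -0.05     0.75]
Compute the cofactors C_ij = (−1)^(i+j)·(3×3 minor ij) of I−A; the adjugate is their transpose:
adj(I−A) = Cᵀ =
  [ 0.284375   0.047625   0.105750   0.119625]
  [ 0.086875   0.247375   0.124250   0.116625]
  [ 0.109375   0.122125   0.404000   0.253625]
  [ 0.093125   0.100125   0.089500   0.304625]
det(I−A) = Σ_j (I−A)_1j·C_1j = (0.70)(0.284375) + (0.00)(0.086875) + (-0.15)(0.109375) + (-0.15)(0.093125) = 0.1686875
(I − A)⁻¹ = adj(I−A) / det(I−A) ≈
  [   1.6858     0.2823     0.6269     0.7092]
  [   0.5150     1.4665     0.7366     0.6914]
  [   0.6484     0.7240     2.3950     1.5035]
  [   0.5521     0.5936     0.5306     1.8059]
Δx = (I − A)⁻¹ Δd with Δd having +120 in the Petroleum component and 0 elsewhere.
So Δx_2 = L_24 · (+120), where L_24 = adj(I−A)_24 / det(I−A) = 0.116625 / 0.1686875.
Δx_2 = 0.116625 × (+120) / 0.1686875 = 13.995 / 0.1686875 ≈ 82.96.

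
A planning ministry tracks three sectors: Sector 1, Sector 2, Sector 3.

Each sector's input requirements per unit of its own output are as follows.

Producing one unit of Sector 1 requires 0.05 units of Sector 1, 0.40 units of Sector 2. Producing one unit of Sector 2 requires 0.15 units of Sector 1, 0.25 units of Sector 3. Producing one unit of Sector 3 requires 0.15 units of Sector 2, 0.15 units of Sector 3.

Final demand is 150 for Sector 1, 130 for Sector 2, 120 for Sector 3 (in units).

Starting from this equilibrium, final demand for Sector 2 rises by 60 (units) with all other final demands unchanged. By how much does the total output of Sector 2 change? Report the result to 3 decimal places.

I − A =
  [   0.95    -0.15     0.00]
  [  -0.40     1.00    -0.15]
  [   0.00    -0.25     0.85]
Cofactors of I−A, C_ij = (−1)^(i+j)·(minor ij) (rows/columns in the sector order above):
  C_11 = (1.00)(0.85) − (-0.15)(-0.25) = 0.8125
  C_12 = −[(-0.40)(0.85) − (-0.15)(0.00)] = 0.3400
  C_13 = (-0.40)(-0.25) − (1.00)(0.00) = 0.1000
  C_21 = −[(-0.15)(0.85) − (0.00)(-0.25)] = 0.1275
  C_22 = (0.95)(0.85) − (0.00)(0.00) = 0.8075
  C_23 = −[(0.95)(-0.25) − (-0.15)(0.00)] = 0.2375
  C_31 = (-0.15)(-0.15) − (0.00)(1.00) = 0.0225
  C_32 = −[(0.95)(-0.15) − (0.00)(-0.40)] = 0.1425
  C_33 = (0.95)(1.00) − (-0.15)(-0.40) = 0.8900
det(I−A) = Σ_j (I−A)_1j·C_1j = (0.95)(0.8125) + (-0.15)(0.3400) + (0.00)(0.1000) = 0.720875
adj(I−A) = Cᵀ =
  [ 0.8125   0.1275   0.0225]
  [ 0.3400   0.8075   0.1425]
  [ 0.1000   0.2375   0.8900]
(I − A)⁻¹ = adj(I−A) / det(I−A) ≈
  [   1.1271     0.1769     0.0312]
  [   0.4716     1.1202     0.1977]
  [   0.1387     0.3295     1.2346]
Δx = (I − A)⁻¹ Δd with Δd having +60 in the Sector 2 component and 0 elsewhere.
So Δx_2 = L_22 · (+60), where L_22 = adj(I−A)_22 / det(I−A) = 0.8075 / 0.720875.
Δx_2 = 0.8075 × (+60) / 0.720875 = 48.45 / 0.720875 ≈ 67.210.

Δx_2 = 67.210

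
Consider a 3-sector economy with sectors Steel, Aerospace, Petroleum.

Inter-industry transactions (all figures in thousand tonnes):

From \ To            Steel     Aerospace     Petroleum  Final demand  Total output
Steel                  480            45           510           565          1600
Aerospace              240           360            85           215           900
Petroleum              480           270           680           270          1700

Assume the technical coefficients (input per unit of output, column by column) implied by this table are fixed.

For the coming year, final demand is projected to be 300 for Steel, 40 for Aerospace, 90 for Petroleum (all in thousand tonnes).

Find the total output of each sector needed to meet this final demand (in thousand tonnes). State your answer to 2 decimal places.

Technical coefficients a_ij = z_ij / X_j:
  a_11 = 480/1600 = 0.30, a_21 = 240/1600 = 0.15, a_31 = 480/1600 = 0.30
  a_12 = 45/900 = 0.05, a_22 = 360/900 = 0.40, a_32 = 270/900 = 0.30
  a_13 = 510/1700 = 0.30, a_23 = 85/1700 = 0.05, a_33 = 680/1700 = 0.40
I − A =
  [   0.70    -0.05    -0.30]
  [  -0.15     0.60    -0.05]
  [  -0.30    -0.30     0.60]
Cofactors of I−A, C_ij = (−1)^(i+j)·(minor ij) (rows/columns in the sector order above):
  C_11 = (0.60)(0.60) − (-0.05)(-0.30) = 0.3450
  C_12 = −[(-0.15)(0.60) − (-0.05)(-0.30)] = 0.1050
  C_13 = (-0.15)(-0.30) − (0.60)(-0.30) = 0.2250
  C_21 = −[(-0.05)(0.60) − (-0.30)(-0.30)] = 0.1200
  C_22 = (0.70)(0.60) − (-0.30)(-0.30) = 0.3300
  C_23 = −[(0.70)(-0.30) − (-0.05)(-0.30)] = 0.2250
  C_31 = (-0.05)(-0.05) − (-0.30)(0.60) = 0.1825
  C_32 = −[(0.70)(-0.05) − (-0.30)(-0.15)] = 0.0800
  C_33 = (0.70)(0.60) − (-0.05)(-0.15) = 0.4125
det(I−A) = Σ_j (I−A)_1j·C_1j = (0.70)(0.3450) + (-0.05)(0.1050) + (-0.30)(0.2250) = 0.16875
adj(I−A) = Cᵀ =
  [ 0.3450   0.1200   0.1825]
  [ 0.1050   0.3300   0.0800]
  [ 0.2250   0.2250   0.4125]
(I − A)⁻¹ = adj(I−A) / det(I−A) ≈
  [   2.0444     0.7111     1.0815]
  [   0.6222     1.9556     0.4741]
  [   1.3333     1.3333     2.4444]
x = (I − A)⁻¹ d = adj(I−A)·d / det(I−A), with det(I−A) = 0.16875:
  x_1 = (0.3450·300 + 0.1200·40 + 0.1825·90) / 0.16875 = 124.725 / 0.16875 ≈ 739.11
  x_2 = (0.1050·300 + 0.3300·40 + 0.0800·90) / 0.16875 = 51.90 / 0.16875 ≈ 307.56
  x_3 = (0.2250·300 + 0.2250·40 + 0.4125·90) / 0.16875 = 113.625 / 0.16875 ≈ 673.33

x_1 = 739.11, x_2 = 307.56, x_3 = 673.33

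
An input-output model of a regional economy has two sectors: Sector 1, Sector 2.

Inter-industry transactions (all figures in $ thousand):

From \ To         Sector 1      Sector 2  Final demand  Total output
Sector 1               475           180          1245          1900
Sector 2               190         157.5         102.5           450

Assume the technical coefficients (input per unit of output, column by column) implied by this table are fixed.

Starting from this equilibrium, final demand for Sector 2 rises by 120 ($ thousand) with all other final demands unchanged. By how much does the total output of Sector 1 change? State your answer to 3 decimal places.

Technical coefficients a_ij = z_ij / X_j:
  a_11 = 475/1900 = 0.25, a_21 = 190/1900 = 0.10
  a_12 = 180/450 = 0.40, a_22 = 157.5/450 = 0.35
I − A =
  [   0.75    -0.40]
  [  -0.10     0.65]
det(I−A) = (0.75)(0.65) − (-0.40)(-0.10) = 0.4475
adj(I−A) = [[0.65, 0.40], [0.10, 0.75]]
(I − A)⁻¹ = adj(I−A) / det(I−A) ≈
  [   1.4525     0.8939]
  [   0.2235     1.6760]
Δx = (I − A)⁻¹ Δd with Δd having +120 in the Sector 2 component and 0 elsewhere.
So Δx_1 = L_12 · (+120), where L_12 = adj(I−A)_12 / det(I−A) = 0.40 / 0.4475.
Δx_1 = 0.40 × (+120) / 0.4475 = 48.00 / 0.4475 ≈ 107.263.

Δx_1 = 107.263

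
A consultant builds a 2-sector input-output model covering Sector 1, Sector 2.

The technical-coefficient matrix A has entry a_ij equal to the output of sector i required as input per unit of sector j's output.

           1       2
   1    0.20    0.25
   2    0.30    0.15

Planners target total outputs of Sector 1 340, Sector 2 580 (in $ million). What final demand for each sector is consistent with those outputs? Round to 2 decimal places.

I − A =
  [   0.80    -0.25]
  [  -0.30     0.85]
d = (I − A) x:
  d_1 = (+0.80)·340 + (-0.25)·580 = 127.00
  d_2 = (-0.30)·340 + (+0.85)·580 = 391.00

d_1 = 127.00, d_2 = 391.00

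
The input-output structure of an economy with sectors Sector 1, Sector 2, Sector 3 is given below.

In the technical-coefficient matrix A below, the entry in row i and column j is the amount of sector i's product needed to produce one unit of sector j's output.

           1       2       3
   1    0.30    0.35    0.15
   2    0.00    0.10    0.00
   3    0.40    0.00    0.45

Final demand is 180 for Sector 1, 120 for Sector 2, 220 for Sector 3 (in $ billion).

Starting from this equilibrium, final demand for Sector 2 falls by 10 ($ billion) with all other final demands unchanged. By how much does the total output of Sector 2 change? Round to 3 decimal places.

Δx_2 = -11.111

I − A =
  [   0.70    -0.35    -0.15]
  [   0.00     0.90     0.00]
  [  -0.40     0.00     0.55]
Cofactors of I−A, C_ij = (−1)^(i+j)·(minor ij) (rows/columns in the sector order above):
  C_11 = (0.90)(0.55) − (0.00)(0.00) = 0.4950
  C_12 = −[(0.00)(0.55) − (0.00)(-0.40)] = 0.0000
  C_13 = (0.00)(0.00) − (0.90)(-0.40) = 0.3600
  C_21 = −[(-0.35)(0.55) − (-0.15)(0.00)] = 0.1925
  C_22 = (0.70)(0.55) − (-0.15)(-0.40) = 0.3250
  C_23 = −[(0.70)(0.00) − (-0.35)(-0.40)] = 0.1400
  C_31 = (-0.35)(0.00) − (-0.15)(0.90) = 0.1350
  C_32 = −[(0.70)(0.00) − (-0.15)(0.00)] = 0.0000
  C_33 = (0.70)(0.90) − (-0.35)(0.00) = 0.6300
det(I−A) = Σ_j (I−A)_1j·C_1j = (0.70)(0.4950) + (-0.35)(0.0000) + (-0.15)(0.3600) = 0.2925
adj(I−A) = Cᵀ =
  [ 0.4950   0.1925   0.1350]
  [ 0.0000   0.3250   0.0000]
  [ 0.3600   0.1400   0.6300]
(I − A)⁻¹ = adj(I−A) / det(I−A) ≈
  [   1.6923     0.6581     0.4615]
  [   0.0000     1.1111     0.0000]
  [   1.2308     0.4786     2.1538]
Δx = (I − A)⁻¹ Δd with Δd having -10 in the Sector 2 component and 0 elsewhere.
So Δx_2 = L_22 · (-10), where L_22 = adj(I−A)_22 / det(I−A) = 0.3250 / 0.2925.
Δx_2 = 0.3250 × (-10) / 0.2925 = -3.25 / 0.2925 ≈ -11.111.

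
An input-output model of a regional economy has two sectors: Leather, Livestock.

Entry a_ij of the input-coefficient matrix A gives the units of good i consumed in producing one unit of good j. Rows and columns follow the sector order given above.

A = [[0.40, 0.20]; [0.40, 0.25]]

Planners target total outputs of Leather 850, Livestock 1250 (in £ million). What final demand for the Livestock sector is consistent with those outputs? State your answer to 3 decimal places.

d_2 = 597.500

I − A =
  [   0.60    -0.20]
  [  -0.40     0.75]
d = (I − A) x:
  d_1 = (+0.60)·850 + (-0.20)·1250 = 260.000
  d_2 = (-0.40)·850 + (+0.75)·1250 = 597.500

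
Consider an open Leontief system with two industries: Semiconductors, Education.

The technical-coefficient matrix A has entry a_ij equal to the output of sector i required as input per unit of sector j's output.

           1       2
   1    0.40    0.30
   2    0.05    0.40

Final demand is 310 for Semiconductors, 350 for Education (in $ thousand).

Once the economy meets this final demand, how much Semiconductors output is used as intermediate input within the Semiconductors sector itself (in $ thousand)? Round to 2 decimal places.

z_11 = 337.39

I − A =
  [   0.60    -0.30]
  [  -0.05     0.60]
det(I−A) = (0.60)(0.60) − (-0.30)(-0.05) = 0.3450
adj(I−A) = [[0.60, 0.30], [0.05, 0.60]]
(I − A)⁻¹ = adj(I−A) / det(I−A) ≈
  [   1.7391     0.8696]
  [   0.1449     1.7391]
First solve x = (I − A)⁻¹ d = adj(I−A)·d / det(I−A); in particular x_1 = (0.60·310 + 0.30·350) / 0.3450 = 291.00 / 0.3450 ≈ 843.4783.
Intermediate flow from 1 to 1: z_11 = a_11 · x_1 = 0.40 × 291.00 / 0.3450 = 116.40 / 0.3450 ≈ 337.39.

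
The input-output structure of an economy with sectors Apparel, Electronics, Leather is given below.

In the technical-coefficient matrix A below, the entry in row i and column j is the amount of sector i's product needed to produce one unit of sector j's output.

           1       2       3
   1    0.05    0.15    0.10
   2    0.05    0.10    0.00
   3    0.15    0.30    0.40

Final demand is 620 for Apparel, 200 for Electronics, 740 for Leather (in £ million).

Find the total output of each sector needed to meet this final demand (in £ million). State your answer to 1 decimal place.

x_1 = 862.0, x_2 = 270.1, x_3 = 1583.9

I − A =
  [   0.95    -0.15    -0.10]
  [  -0.05     0.90     0.00]
  [  -0.15    -0.30     0.60]
Cofactors of I−A, C_ij = (−1)^(i+j)·(minor ij) (rows/columns in the sector order above):
  C_11 = (0.90)(0.60) − (0.00)(-0.30) = 0.5400
  C_12 = −[(-0.05)(0.60) − (0.00)(-0.15)] = 0.0300
  C_13 = (-0.05)(-0.30) − (0.90)(-0.15) = 0.1500
  C_21 = −[(-0.15)(0.60) − (-0.10)(-0.30)] = 0.1200
  C_22 = (0.95)(0.60) − (-0.10)(-0.15) = 0.5550
  C_23 = −[(0.95)(-0.30) − (-0.15)(-0.15)] = 0.3075
  C_31 = (-0.15)(0.00) − (-0.10)(0.90) = 0.0900
  C_32 = −[(0.95)(0.00) − (-0.10)(-0.05)] = 0.0050
  C_33 = (0.95)(0.90) − (-0.15)(-0.05) = 0.8475
det(I−A) = Σ_j (I−A)_1j·C_1j = (0.95)(0.5400) + (-0.15)(0.0300) + (-0.10)(0.1500) = 0.4935
adj(I−A) = Cᵀ =
  [ 0.5400   0.1200   0.0900]
  [ 0.0300   0.5550   0.0050]
  [ 0.1500   0.3075   0.8475]
(I − A)⁻¹ = adj(I−A) / det(I−A) ≈
  [   1.0942     0.2432     0.1824]
  [   0.0608     1.1246     0.0101]
  [   0.3040     0.6231     1.7173]
x = (I − A)⁻¹ d = adj(I−A)·d / det(I−A), with det(I−A) = 0.4935:
  x_1 = (0.5400·620 + 0.1200·200 + 0.0900·740) / 0.4935 = 425.40 / 0.4935 ≈ 862.0
  x_2 = (0.0300·620 + 0.5550·200 + 0.0050·740) / 0.4935 = 133.30 / 0.4935 ≈ 270.1
  x_3 = (0.1500·620 + 0.3075·200 + 0.8475·740) / 0.4935 = 781.65 / 0.4935 ≈ 1583.9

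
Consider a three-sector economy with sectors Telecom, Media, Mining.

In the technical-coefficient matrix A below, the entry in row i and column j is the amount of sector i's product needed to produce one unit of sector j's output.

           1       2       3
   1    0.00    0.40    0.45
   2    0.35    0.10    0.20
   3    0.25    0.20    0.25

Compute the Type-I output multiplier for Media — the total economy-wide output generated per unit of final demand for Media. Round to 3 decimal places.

I − A =
  [   1.00    -0.40    -0.45]
  [  -0.35     0.90    -0.20]
  [  -0.25    -0.20     0.75]
Cofactors of I−A, C_ij = (−1)^(i+j)·(minor ij) (rows/columns in the sector order above):
  C_11 = (0.90)(0.75) − (-0.20)(-0.20) = 0.6350
  C_12 = −[(-0.35)(0.75) − (-0.20)(-0.25)] = 0.3125
  C_13 = (-0.35)(-0.20) − (0.90)(-0.25) = 0.2950
  C_21 = −[(-0.40)(0.75) − (-0.45)(-0.20)] = 0.3900
  C_22 = (1.00)(0.75) − (-0.45)(-0.25) = 0.6375
  C_23 = −[(1.00)(-0.20) − (-0.40)(-0.25)] = 0.3000
  C_31 = (-0.40)(-0.20) − (-0.45)(0.90) = 0.4850
  C_32 = −[(1.00)(-0.20) − (-0.45)(-0.35)] = 0.3575
  C_33 = (1.00)(0.90) − (-0.40)(-0.35) = 0.7600
det(I−A) = Σ_j (I−A)_1j·C_1j = (1.00)(0.6350) + (-0.40)(0.3125) + (-0.45)(0.2950) = 0.37725
adj(I−A) = Cᵀ =
  [ 0.6350   0.3900   0.4850]
  [ 0.3125   0.6375   0.3575]
  [ 0.2950   0.3000   0.7600]
(I − A)⁻¹ = adj(I−A) / det(I−A) ≈
  [   1.6832     1.0338     1.2856]
  [   0.8284     1.6899     0.9476]
  [   0.7820     0.7952     2.0146]
The output multiplier for sector j is the column-j sum of the Leontief inverse (I − A)⁻¹ = adj(I−A) / det(I−A).
Column 2 of adj(I−A): (0.3900, 0.6375, 0.3000); det(I−A) = 0.37725.
m_2 = (0.3900 + 0.6375 + 0.3000) / 0.37725 = 1.3275 / 0.37725 ≈ 3.519.

m_2 = 3.519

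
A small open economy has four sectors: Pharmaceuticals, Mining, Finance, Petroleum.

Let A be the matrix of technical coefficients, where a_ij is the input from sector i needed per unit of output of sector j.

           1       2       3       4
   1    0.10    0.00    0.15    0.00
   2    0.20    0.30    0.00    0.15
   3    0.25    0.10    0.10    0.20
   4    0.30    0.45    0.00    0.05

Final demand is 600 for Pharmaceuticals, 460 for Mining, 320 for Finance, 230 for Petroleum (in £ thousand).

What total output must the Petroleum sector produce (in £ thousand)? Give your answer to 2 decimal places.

x_4 = 1028.99

I − A =
  [   0.90     0.00    -0.15     0.00]
  [  -0.20     0.70     0.00    -0.15]
  [  -0.25    -0.10     0.90    -0.20]
  [  -0.30    -0.45     0.00     0.95]
Compute the cofactors C_ij = (−1)^(i+j)·(3×3 minor ij) of I−A; the adjugate is their transpose:
adj(I−A) = Cᵀ =
  [ 0.537750   0.027750   0.089625   0.023250]
  [ 0.211500   0.724875   0.035250   0.121875]
  [ 0.232875   0.166500   0.537750   0.139500]
  [ 0.270000   0.352125   0.045000   0.537750]
det(I−A) = Σ_j (I−A)_1j·C_1j = (0.90)(0.537750) + (0.00)(0.211500) + (-0.15)(0.232875) + (0.00)(0.270000) = 0.44904375
(I − A)⁻¹ = adj(I−A) / det(I−A) ≈
  [   1.1975     0.0618     0.1996     0.0518]
  [   0.4710     1.6143     0.0785     0.2714]
  [   0.5186     0.3708     1.1975     0.3107]
  [   0.6013     0.7842     0.1002     1.1975]
x = (I − A)⁻¹ d = adj(I−A)·d / det(I−A), with det(I−A) = 0.44904375:
  x_1 = (0.537750·600 + 0.027750·460 + 0.089625·320 + 0.023250·230) / 0.44904375 = 369.4425 / 0.44904375 ≈ 822.73
  x_2 = (0.211500·600 + 0.724875·460 + 0.035250·320 + 0.121875·230) / 0.44904375 = 499.65375 / 0.44904375 ≈ 1112.71
  x_3 = (0.232875·600 + 0.166500·460 + 0.537750·320 + 0.139500·230) / 0.44904375 = 420.48 / 0.44904375 ≈ 936.39
  x_4 = (0.270000·600 + 0.352125·460 + 0.045000·320 + 0.537750·230) / 0.44904375 = 462.06 / 0.44904375 ≈ 1028.99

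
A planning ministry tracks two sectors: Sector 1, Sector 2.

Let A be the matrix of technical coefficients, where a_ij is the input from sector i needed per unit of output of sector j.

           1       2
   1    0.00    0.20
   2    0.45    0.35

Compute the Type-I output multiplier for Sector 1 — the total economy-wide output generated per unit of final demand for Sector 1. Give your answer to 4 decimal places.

m_1 = 1.9643

I − A =
  [   1.00    -0.20]
  [  -0.45     0.65]
det(I−A) = (1.00)(0.65) − (-0.20)(-0.45) = 0.5600
adj(I−A) = [[0.65, 0.20], [0.45, 1.00]]
(I − A)⁻¹ = adj(I−A) / det(I−A) ≈
  [   1.16071     0.35714]
  [   0.80357     1.78571]
The output multiplier for sector j is the column-j sum of the Leontief inverse (I − A)⁻¹ = adj(I−A) / det(I−A).
Column 1 of adj(I−A): (0.65, 0.45); det(I−A) = 0.5600.
m_1 = (0.65 + 0.45) / 0.5600 = 1.10 / 0.5600 ≈ 1.9643.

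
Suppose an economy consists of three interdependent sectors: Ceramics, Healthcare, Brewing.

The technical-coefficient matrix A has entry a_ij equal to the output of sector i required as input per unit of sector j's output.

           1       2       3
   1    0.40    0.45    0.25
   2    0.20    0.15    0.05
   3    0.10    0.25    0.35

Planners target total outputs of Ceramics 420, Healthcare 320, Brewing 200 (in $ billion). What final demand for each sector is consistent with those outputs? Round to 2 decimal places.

d_1 = 58.00, d_2 = 178.00, d_3 = 8.00

I − A =
  [   0.60    -0.45    -0.25]
  [  -0.20     0.85    -0.05]
  [  -0.10    -0.25     0.65]
d = (I − A) x:
  d_1 = (+0.60)·420 + (-0.45)·320 + (-0.25)·200 = 58.00
  d_2 = (-0.20)·420 + (+0.85)·320 + (-0.05)·200 = 178.00
  d_3 = (-0.10)·420 + (-0.25)·320 + (+0.65)·200 = 8.00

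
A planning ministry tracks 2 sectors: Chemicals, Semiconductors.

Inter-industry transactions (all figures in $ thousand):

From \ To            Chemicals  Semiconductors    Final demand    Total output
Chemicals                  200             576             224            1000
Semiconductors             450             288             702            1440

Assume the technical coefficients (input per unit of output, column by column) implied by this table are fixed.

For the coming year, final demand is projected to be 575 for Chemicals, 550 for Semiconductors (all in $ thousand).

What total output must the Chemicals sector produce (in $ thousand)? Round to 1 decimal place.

Technical coefficients a_ij = z_ij / X_j:
  a_CC = 200/1000 = 0.20, a_SC = 450/1000 = 0.45
  a_CS = 576/1440 = 0.40, a_SS = 288/1440 = 0.20
I − A =
  [   0.80    -0.40]
  [  -0.45     0.80]
det(I−A) = (0.80)(0.80) − (-0.40)(-0.45) = 0.4600
adj(I−A) = [[0.80, 0.40], [0.45, 0.80]]
(I − A)⁻¹ = adj(I−A) / det(I−A) ≈
  [   1.7391     0.8696]
  [   0.9783     1.7391]
x = (I − A)⁻¹ d = adj(I−A)·d / det(I−A), with det(I−A) = 0.4600:
  x_C = (0.80·575 + 0.40·550) / 0.4600 = 680.00 / 0.4600 ≈ 1478.3
  x_S = (0.45·575 + 0.80·550) / 0.4600 = 698.75 / 0.4600 ≈ 1519.0

x_C = 1478.3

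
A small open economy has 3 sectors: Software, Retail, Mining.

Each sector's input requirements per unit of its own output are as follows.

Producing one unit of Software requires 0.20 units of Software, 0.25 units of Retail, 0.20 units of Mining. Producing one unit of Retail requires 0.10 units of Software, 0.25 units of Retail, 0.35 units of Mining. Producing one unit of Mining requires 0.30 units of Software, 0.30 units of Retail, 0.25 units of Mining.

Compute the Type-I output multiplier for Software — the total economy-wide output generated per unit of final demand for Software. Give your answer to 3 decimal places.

m_1 = 3.491

I − A =
  [   0.80    -0.10    -0.30]
  [  -0.25     0.75    -0.30]
  [  -0.20    -0.35     0.75]
Cofactors of I−A, C_ij = (−1)^(i+j)·(minor ij) (rows/columns in the sector order above):
  C_11 = (0.75)(0.75) − (-0.30)(-0.35) = 0.4575
  C_12 = −[(-0.25)(0.75) − (-0.30)(-0.20)] = 0.2475
  C_13 = (-0.25)(-0.35) − (0.75)(-0.20) = 0.2375
  C_21 = −[(-0.10)(0.75) − (-0.30)(-0.35)] = 0.1800
  C_22 = (0.80)(0.75) − (-0.30)(-0.20) = 0.5400
  C_23 = −[(0.80)(-0.35) − (-0.10)(-0.20)] = 0.3000
  C_31 = (-0.10)(-0.30) − (-0.30)(0.75) = 0.2550
  C_32 = −[(0.80)(-0.30) − (-0.30)(-0.25)] = 0.3150
  C_33 = (0.80)(0.75) − (-0.10)(-0.25) = 0.5750
det(I−A) = Σ_j (I−A)_1j·C_1j = (0.80)(0.4575) + (-0.10)(0.2475) + (-0.30)(0.2375) = 0.2700
adj(I−A) = Cᵀ =
  [ 0.4575   0.1800   0.2550]
  [ 0.2475   0.5400   0.3150]
  [ 0.2375   0.3000   0.5750]
(I − A)⁻¹ = adj(I−A) / det(I−A) ≈
  [   1.6944     0.6667     0.9444]
  [   0.9167     2.0000     1.1667]
  [   0.8796     1.1111     2.1296]
The output multiplier for sector j is the column-j sum of the Leontief inverse (I − A)⁻¹ = adj(I−A) / det(I−A).
Column 1 of adj(I−A): (0.4575, 0.2475, 0.2375); det(I−A) = 0.2700.
m_1 = (0.4575 + 0.2475 + 0.2375) / 0.2700 = 0.9425 / 0.2700 ≈ 3.491.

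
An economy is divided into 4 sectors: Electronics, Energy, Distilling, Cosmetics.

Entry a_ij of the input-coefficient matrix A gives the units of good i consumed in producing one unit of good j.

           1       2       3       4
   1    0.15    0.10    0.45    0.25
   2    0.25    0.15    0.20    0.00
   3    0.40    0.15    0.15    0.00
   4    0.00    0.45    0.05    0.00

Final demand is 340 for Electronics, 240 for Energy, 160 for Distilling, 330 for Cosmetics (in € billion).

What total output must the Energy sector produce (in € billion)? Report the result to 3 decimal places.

I − A =
  [   0.85    -0.10    -0.45    -0.25]
  [  -0.25     0.85    -0.20     0.00]
  [  -0.40    -0.15     0.85     0.00]
  [   0.00    -0.45    -0.05     1.00]
Compute the cofactors C_ij = (−1)^(i+j)·(3×3 minor ij) of I−A; the adjugate is their transpose:
adj(I−A) = Cᵀ =
  [ 0.692500   0.250000   0.435625   0.173125]
  [ 0.292500   0.537500   0.285625   0.073125]
  [ 0.377500   0.212500   0.669375   0.094375]
  [ 0.150500   0.252500   0.162000   0.389500]
det(I−A) = Σ_j (I−A)_1j·C_1j = (0.85)(0.692500) + (-0.10)(0.292500) + (-0.45)(0.377500) + (-0.25)(0.150500) = 0.351875
(I − A)⁻¹ = adj(I−A) / det(I−A) ≈
  [   1.9680     0.7105     1.2380     0.4920]
  [   0.8313     1.5275     0.8117     0.2078]
  [   1.0728     0.6039     1.9023     0.2682]
  [   0.4277     0.7176     0.4604     1.1069]
x = (I − A)⁻¹ d = adj(I−A)·d / det(I−A), with det(I−A) = 0.351875:
  x_1 = (0.692500·340 + 0.250000·240 + 0.435625·160 + 0.173125·330) / 0.351875 = 422.28125 / 0.351875 ≈ 1200.089
  x_2 = (0.292500·340 + 0.537500·240 + 0.285625·160 + 0.073125·330) / 0.351875 = 298.28125 / 0.351875 ≈ 847.691
  x_3 = (0.377500·340 + 0.212500·240 + 0.669375·160 + 0.094375·330) / 0.351875 = 317.59375 / 0.351875 ≈ 902.575
  x_4 = (0.150500·340 + 0.252500·240 + 0.162000·160 + 0.389500·330) / 0.351875 = 266.225 / 0.351875 ≈ 756.590

x_2 = 847.691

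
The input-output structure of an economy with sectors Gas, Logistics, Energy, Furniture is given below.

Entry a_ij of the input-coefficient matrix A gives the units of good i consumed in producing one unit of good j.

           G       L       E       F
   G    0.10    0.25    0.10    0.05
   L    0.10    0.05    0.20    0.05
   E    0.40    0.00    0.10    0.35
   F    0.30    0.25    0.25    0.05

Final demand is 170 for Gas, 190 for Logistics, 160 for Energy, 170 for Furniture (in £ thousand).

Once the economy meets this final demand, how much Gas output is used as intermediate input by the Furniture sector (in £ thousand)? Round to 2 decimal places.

z_GF = 27.71

I − A =
  [   0.90    -0.25    -0.10    -0.05]
  [  -0.10     0.95    -0.20    -0.05]
  [  -0.40     0.00     0.90    -0.35]
  [  -0.30    -0.25    -0.25     0.95]
Compute the cofactors C_ij = (−1)^(i+j)·(3×3 minor ij) of I−A; the adjugate is their transpose:
adj(I−A) = Cᵀ =
  [ 0.700375   0.211875   0.154000   0.104750]
  [ 0.192250   0.623750   0.191500   0.113500]
  [ 0.464500   0.205000   0.758000   0.314500]
  [ 0.394000   0.285000   0.298500   0.689000]
det(I−A) = Σ_j (I−A)_1j·C_1j = (0.90)(0.700375) + (-0.25)(0.192250) + (-0.10)(0.464500) + (-0.05)(0.394000) = 0.516125
(I − A)⁻¹ = adj(I−A) / det(I−A) ≈
  [   1.3570     0.4105     0.2984     0.2030]
  [   0.3725     1.2085     0.3710     0.2199]
  [   0.9000     0.3972     1.4686     0.6093]
  [   0.7634     0.5522     0.5783     1.3349]
First solve x = (I − A)⁻¹ d = adj(I−A)·d / det(I−A); in particular x_F = (0.394000·170 + 0.285000·190 + 0.298500·160 + 0.689000·170) / 0.516125 = 286.02 / 0.516125 ≈ 554.1681.
Intermediate flow from G to F: z_GF = a_GF · x_F = 0.05 × 286.02 / 0.516125 = 14.301 / 0.516125 ≈ 27.71.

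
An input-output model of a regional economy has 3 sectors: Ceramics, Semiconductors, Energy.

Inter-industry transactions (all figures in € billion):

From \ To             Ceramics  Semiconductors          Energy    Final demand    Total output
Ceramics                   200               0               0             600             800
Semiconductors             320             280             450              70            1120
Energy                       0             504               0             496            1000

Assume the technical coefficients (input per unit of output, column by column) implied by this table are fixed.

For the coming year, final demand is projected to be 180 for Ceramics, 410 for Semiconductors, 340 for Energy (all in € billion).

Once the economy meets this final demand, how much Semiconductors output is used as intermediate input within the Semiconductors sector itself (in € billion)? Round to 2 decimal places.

z_22 = 300.91

Technical coefficients a_ij = z_ij / X_j:
  a_11 = 200/800 = 0.25, a_21 = 320/800 = 0.40, a_31 = 0/800 = 0.00
  a_12 = 0/1120 = 0.00, a_22 = 280/1120 = 0.25, a_32 = 504/1120 = 0.45
  a_13 = 0/1000 = 0.00, a_23 = 450/1000 = 0.45, a_33 = 0/1000 = 0.00
I − A =
  [   0.75     0.00     0.00]
  [  -0.40     0.75    -0.45]
  [   0.00    -0.45     1.00]
Cofactors of I−A, C_ij = (−1)^(i+j)·(minor ij) (rows/columns in the sector order above):
  C_11 = (0.75)(1.00) − (-0.45)(-0.45) = 0.5475
  C_12 = −[(-0.40)(1.00) − (-0.45)(0.00)] = 0.4000
  C_13 = (-0.40)(-0.45) − (0.75)(0.00) = 0.1800
  C_21 = −[(0.00)(1.00) − (0.00)(-0.45)] = 0.0000
  C_22 = (0.75)(1.00) − (0.00)(0.00) = 0.7500
  C_23 = −[(0.75)(-0.45) − (0.00)(0.00)] = 0.3375
  C_31 = (0.00)(-0.45) − (0.00)(0.75) = 0.0000
  C_32 = −[(0.75)(-0.45) − (0.00)(-0.40)] = 0.3375
  C_33 = (0.75)(0.75) − (0.00)(-0.40) = 0.5625
det(I−A) = Σ_j (I−A)_1j·C_1j = (0.75)(0.5475) + (0.00)(0.4000) + (0.00)(0.1800) = 0.410625
adj(I−A) = Cᵀ =
  [ 0.5475   0.0000   0.0000]
  [ 0.4000   0.7500   0.3375]
  [ 0.1800   0.3375   0.5625]
(I − A)⁻¹ = adj(I−A) / det(I−A) ≈
  [   1.3333     0.0000     0.0000]
  [   0.9741     1.8265     0.8219]
  [   0.4384     0.8219     1.3699]
First solve x = (I − A)⁻¹ d = adj(I−A)·d / det(I−A); in particular x_2 = (0.4000·180 + 0.7500·410 + 0.3375·340) / 0.410625 = 494.25 / 0.410625 ≈ 1203.6530.
Intermediate flow from 2 to 2: z_22 = a_22 · x_2 = 0.25 × 494.25 / 0.410625 = 123.5625 / 0.410625 ≈ 300.91.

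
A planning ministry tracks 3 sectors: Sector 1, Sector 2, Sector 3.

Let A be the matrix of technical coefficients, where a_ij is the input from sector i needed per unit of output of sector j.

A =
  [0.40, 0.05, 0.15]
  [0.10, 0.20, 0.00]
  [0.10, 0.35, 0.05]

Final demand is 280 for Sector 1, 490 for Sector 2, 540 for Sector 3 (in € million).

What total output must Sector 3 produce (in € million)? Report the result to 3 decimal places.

I − A =
  [   0.60    -0.05    -0.15]
  [  -0.10     0.80     0.00]
  [  -0.10    -0.35     0.95]
Cofactors of I−A, C_ij = (−1)^(i+j)·(minor ij) (rows/columns in the sector order above):
  C_11 = (0.80)(0.95) − (0.00)(-0.35) = 0.7600
  C_12 = −[(-0.10)(0.95) − (0.00)(-0.10)] = 0.0950
  C_13 = (-0.10)(-0.35) − (0.80)(-0.10) = 0.1150
  C_21 = −[(-0.05)(0.95) − (-0.15)(-0.35)] = 0.1000
  C_22 = (0.60)(0.95) − (-0.15)(-0.10) = 0.5550
  C_23 = −[(0.60)(-0.35) − (-0.05)(-0.10)] = 0.2150
  C_31 = (-0.05)(0.00) − (-0.15)(0.80) = 0.1200
  C_32 = −[(0.60)(0.00) − (-0.15)(-0.10)] = 0.0150
  C_33 = (0.60)(0.80) − (-0.05)(-0.10) = 0.4750
det(I−A) = Σ_j (I−A)_1j·C_1j = (0.60)(0.7600) + (-0.05)(0.0950) + (-0.15)(0.1150) = 0.4340
adj(I−A) = Cᵀ =
  [ 0.7600   0.1000   0.1200]
  [ 0.0950   0.5550   0.0150]
  [ 0.1150   0.2150   0.4750]
(I − A)⁻¹ = adj(I−A) / det(I−A) ≈
  [   1.7512     0.2304     0.2765]
  [   0.2189     1.2788     0.0346]
  [   0.2650     0.4954     1.0945]
x = (I − A)⁻¹ d = adj(I−A)·d / det(I−A), with det(I−A) = 0.4340:
  x_1 = (0.7600·280 + 0.1000·490 + 0.1200·540) / 0.4340 = 326.60 / 0.4340 ≈ 752.535
  x_2 = (0.0950·280 + 0.5550·490 + 0.0150·540) / 0.4340 = 306.65 / 0.4340 ≈ 706.567
  x_3 = (0.1150·280 + 0.2150·490 + 0.4750·540) / 0.4340 = 394.05 / 0.4340 ≈ 907.949

x_3 = 907.949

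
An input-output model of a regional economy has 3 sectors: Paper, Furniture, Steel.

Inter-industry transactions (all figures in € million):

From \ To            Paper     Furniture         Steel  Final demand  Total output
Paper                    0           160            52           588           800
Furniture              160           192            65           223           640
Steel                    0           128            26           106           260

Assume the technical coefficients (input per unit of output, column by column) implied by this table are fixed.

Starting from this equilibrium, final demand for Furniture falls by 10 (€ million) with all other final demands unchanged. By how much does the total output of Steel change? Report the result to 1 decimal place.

Δx_3 = -3.8

Technical coefficients a_ij = z_ij / X_j:
  a_11 = 0/800 = 0.00, a_21 = 160/800 = 0.20, a_31 = 0/800 = 0.00
  a_12 = 160/640 = 0.25, a_22 = 192/640 = 0.30, a_32 = 128/640 = 0.20
  a_13 = 52/260 = 0.20, a_23 = 65/260 = 0.25, a_33 = 26/260 = 0.10
I − A =
  [   1.00    -0.25    -0.20]
  [  -0.20     0.70    -0.25]
  [   0.00    -0.20     0.90]
Cofactors of I−A, C_ij = (−1)^(i+j)·(minor ij) (rows/columns in the sector order above):
  C_11 = (0.70)(0.90) − (-0.25)(-0.20) = 0.5800
  C_12 = −[(-0.20)(0.90) − (-0.25)(0.00)] = 0.1800
  C_13 = (-0.20)(-0.20) − (0.70)(0.00) = 0.0400
  C_21 = −[(-0.25)(0.90) − (-0.20)(-0.20)] = 0.2650
  C_22 = (1.00)(0.90) − (-0.20)(0.00) = 0.9000
  C_23 = −[(1.00)(-0.20) − (-0.25)(0.00)] = 0.2000
  C_31 = (-0.25)(-0.25) − (-0.20)(0.70) = 0.2025
  C_32 = −[(1.00)(-0.25) − (-0.20)(-0.20)] = 0.2900
  C_33 = (1.00)(0.70) − (-0.25)(-0.20) = 0.6500
det(I−A) = Σ_j (I−A)_1j·C_1j = (1.00)(0.5800) + (-0.25)(0.1800) + (-0.20)(0.0400) = 0.5270
adj(I−A) = Cᵀ =
  [ 0.5800   0.2650   0.2025]
  [ 0.1800   0.9000   0.2900]
  [ 0.0400   0.2000   0.6500]
(I − A)⁻¹ = adj(I−A) / det(I−A) ≈
  [   1.1006     0.5028     0.3843]
  [   0.3416     1.7078     0.5503]
  [   0.0759     0.3795     1.2334]
Δx = (I − A)⁻¹ Δd with Δd having -10 in the Furniture component and 0 elsewhere.
So Δx_3 = L_32 · (-10), where L_32 = adj(I−A)_32 / det(I−A) = 0.2000 / 0.5270.
Δx_3 = 0.2000 × (-10) / 0.5270 = -2.00 / 0.5270 ≈ -3.8.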